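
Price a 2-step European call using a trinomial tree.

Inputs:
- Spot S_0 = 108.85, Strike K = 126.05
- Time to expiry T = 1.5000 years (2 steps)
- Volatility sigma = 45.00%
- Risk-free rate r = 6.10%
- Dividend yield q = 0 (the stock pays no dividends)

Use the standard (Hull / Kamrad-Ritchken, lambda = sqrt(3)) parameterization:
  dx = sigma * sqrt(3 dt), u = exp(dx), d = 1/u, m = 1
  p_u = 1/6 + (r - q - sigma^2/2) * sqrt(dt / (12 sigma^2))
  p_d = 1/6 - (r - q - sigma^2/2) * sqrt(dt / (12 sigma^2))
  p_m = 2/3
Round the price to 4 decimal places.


Answer: Price = V(0,0) = 20.9886

Derivation:
dt = T/N = 0.750000; dx = sigma*sqrt(3*dt) = 0.675000
u = exp(dx) = 1.964033; d = 1/u = 0.509156
p_u = 0.144306, p_m = 0.666667, p_d = 0.189028
Discount per step: exp(-r*dt) = 0.955281
Stock lattice S(k, j) with j the centered position index:
  k=0: S(0,+0) = 108.8500
  k=1: S(1,-1) = 55.4217; S(1,+0) = 108.8500; S(1,+1) = 213.7850
  k=2: S(2,-2) = 28.2183; S(2,-1) = 55.4217; S(2,+0) = 108.8500; S(2,+1) = 213.7850; S(2,+2) = 419.8808
Terminal payoffs V(N, j) = max(S_T - K, 0):
  V(2,-2) = 0.000000; V(2,-1) = 0.000000; V(2,+0) = 0.000000; V(2,+1) = 87.734989; V(2,+2) = 293.830769
Backward induction: V(k, j) = exp(-r*dt) * [p_u * V(k+1, j+1) + p_m * V(k+1, j) + p_d * V(k+1, j-1)]
  V(1,-1) = exp(-r*dt) * [p_u*0.000000 + p_m*0.000000 + p_d*0.000000] = 0.000000
  V(1,+0) = exp(-r*dt) * [p_u*87.734989 + p_m*0.000000 + p_d*0.000000] = 12.094472
  V(1,+1) = exp(-r*dt) * [p_u*293.830769 + p_m*87.734989 + p_d*0.000000] = 96.379618
  V(0,+0) = exp(-r*dt) * [p_u*96.379618 + p_m*12.094472 + p_d*0.000000] = 20.988565


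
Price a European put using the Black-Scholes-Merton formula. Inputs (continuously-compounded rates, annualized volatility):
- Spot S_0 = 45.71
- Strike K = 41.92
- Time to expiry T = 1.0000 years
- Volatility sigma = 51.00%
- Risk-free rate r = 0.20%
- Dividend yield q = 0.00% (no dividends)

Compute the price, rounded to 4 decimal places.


d1 = (ln(S/K) + (r - q + 0.5*sigma^2) * T) / (sigma * sqrt(T)) = 0.42863540
d2 = d1 - sigma * sqrt(T) = -0.08136460
exp(-rT) = 0.99800200; exp(-qT) = 1.00000000
P = K * exp(-rT) * N(-d2) - S_0 * exp(-qT) * N(-d1)
N(-d1) = 0.33409429; N(-d2) = 0.53242400
P = 41.9200 * 0.99800200 * 0.53242400 - 45.7100 * 1.00000000 * 0.33409429 = 7.0032

Answer: Price = 7.0032


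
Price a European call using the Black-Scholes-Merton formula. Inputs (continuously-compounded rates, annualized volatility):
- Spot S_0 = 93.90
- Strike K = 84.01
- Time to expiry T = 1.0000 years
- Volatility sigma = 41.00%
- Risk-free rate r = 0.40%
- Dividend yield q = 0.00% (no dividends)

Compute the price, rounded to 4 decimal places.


d1 = (ln(S/K) + (r - q + 0.5*sigma^2) * T) / (sigma * sqrt(T)) = 0.48620621
d2 = d1 - sigma * sqrt(T) = 0.07620621
exp(-rT) = 0.99600799; exp(-qT) = 1.00000000
C = S_0 * exp(-qT) * N(d1) - K * exp(-rT) * N(d2)
N(d1) = 0.68658952; N(d2) = 0.53037248
C = 93.9000 * 1.00000000 * 0.68658952 - 84.0100 * 0.99600799 * 0.53037248 = 20.0920

Answer: Price = 20.0920


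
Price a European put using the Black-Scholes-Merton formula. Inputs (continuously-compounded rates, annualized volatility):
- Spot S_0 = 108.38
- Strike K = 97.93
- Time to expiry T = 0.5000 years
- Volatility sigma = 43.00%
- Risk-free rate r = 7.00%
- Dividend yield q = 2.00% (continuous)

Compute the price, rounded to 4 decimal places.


d1 = (ln(S/K) + (r - q + 0.5*sigma^2) * T) / (sigma * sqrt(T)) = 0.56771016
d2 = d1 - sigma * sqrt(T) = 0.26365424
exp(-rT) = 0.96560542; exp(-qT) = 0.99004983
P = K * exp(-rT) * N(-d2) - S_0 * exp(-qT) * N(-d1)
N(-d1) = 0.28511590; N(-d2) = 0.39602318
P = 97.9300 * 0.96560542 * 0.39602318 - 108.3800 * 0.99004983 * 0.28511590 = 6.8552

Answer: Price = 6.8552


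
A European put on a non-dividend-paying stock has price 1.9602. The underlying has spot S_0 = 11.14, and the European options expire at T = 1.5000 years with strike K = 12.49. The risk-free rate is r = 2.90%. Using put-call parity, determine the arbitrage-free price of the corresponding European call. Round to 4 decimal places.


Answer: Call price = 1.1419

Derivation:
Put-call parity: C - P = S_0 * exp(-qT) - K * exp(-rT).
S_0 * exp(-qT) = 11.1400 * 1.00000000 = 11.14000000
K * exp(-rT) = 12.4900 * 0.95743255 = 11.95833260
C = P + S*exp(-qT) - K*exp(-rT)
C = 1.9602 + 11.14000000 - 11.95833260 = 1.1419


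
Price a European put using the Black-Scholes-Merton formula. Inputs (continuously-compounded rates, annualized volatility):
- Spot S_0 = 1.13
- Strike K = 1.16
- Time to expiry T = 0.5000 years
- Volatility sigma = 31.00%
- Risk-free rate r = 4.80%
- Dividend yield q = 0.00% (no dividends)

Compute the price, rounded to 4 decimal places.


Answer: Price = 0.1000

Derivation:
d1 = (ln(S/K) + (r - q + 0.5*sigma^2) * T) / (sigma * sqrt(T)) = 0.09955437
d2 = d1 - sigma * sqrt(T) = -0.11964873
exp(-rT) = 0.97628571; exp(-qT) = 1.00000000
P = K * exp(-rT) * N(-d2) - S_0 * exp(-qT) * N(-d1)
N(-d1) = 0.46034906; N(-d2) = 0.54761929
P = 1.1600 * 0.97628571 * 0.54761929 - 1.1300 * 1.00000000 * 0.46034906 = 0.1000


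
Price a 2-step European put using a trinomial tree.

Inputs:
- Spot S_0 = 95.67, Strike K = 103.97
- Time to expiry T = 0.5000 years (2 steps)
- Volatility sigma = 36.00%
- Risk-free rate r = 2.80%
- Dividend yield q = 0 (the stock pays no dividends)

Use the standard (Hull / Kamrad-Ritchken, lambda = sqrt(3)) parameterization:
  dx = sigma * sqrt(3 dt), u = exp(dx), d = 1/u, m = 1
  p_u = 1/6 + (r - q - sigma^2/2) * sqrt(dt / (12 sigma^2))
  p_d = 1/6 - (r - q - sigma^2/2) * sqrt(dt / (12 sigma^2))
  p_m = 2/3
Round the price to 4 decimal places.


dt = T/N = 0.250000; dx = sigma*sqrt(3*dt) = 0.311769
u = exp(dx) = 1.365839; d = 1/u = 0.732151
p_u = 0.151912, p_m = 0.666667, p_d = 0.181421
Discount per step: exp(-r*dt) = 0.993024
Stock lattice S(k, j) with j the centered position index:
  k=0: S(0,+0) = 95.6700
  k=1: S(1,-1) = 70.0448; S(1,+0) = 95.6700; S(1,+1) = 130.6699
  k=2: S(2,-2) = 51.2834; S(2,-1) = 70.0448; S(2,+0) = 95.6700; S(2,+1) = 130.6699; S(2,+2) = 178.4740
Terminal payoffs V(N, j) = max(K - S_T, 0):
  V(2,-2) = 52.686633; V(2,-1) = 33.925159; V(2,+0) = 8.300000; V(2,+1) = 0.000000; V(2,+2) = 0.000000
Backward induction: V(k, j) = exp(-r*dt) * [p_u * V(k+1, j+1) + p_m * V(k+1, j) + p_d * V(k+1, j-1)]
  V(1,-1) = exp(-r*dt) * [p_u*8.300000 + p_m*33.925159 + p_d*52.686633] = 33.202879
  V(1,+0) = exp(-r*dt) * [p_u*0.000000 + p_m*8.300000 + p_d*33.925159] = 11.606545
  V(1,+1) = exp(-r*dt) * [p_u*0.000000 + p_m*0.000000 + p_d*8.300000] = 1.495292
  V(0,+0) = exp(-r*dt) * [p_u*1.495292 + p_m*11.606545 + p_d*33.202879] = 13.890977

Answer: Price = V(0,0) = 13.8910


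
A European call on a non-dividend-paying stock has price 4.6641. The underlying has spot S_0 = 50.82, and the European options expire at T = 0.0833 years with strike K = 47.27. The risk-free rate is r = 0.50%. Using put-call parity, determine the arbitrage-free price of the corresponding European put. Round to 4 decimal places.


Put-call parity: C - P = S_0 * exp(-qT) - K * exp(-rT).
S_0 * exp(-qT) = 50.8200 * 1.00000000 = 50.82000000
K * exp(-rT) = 47.2700 * 0.99958359 = 47.25031614
P = C - S*exp(-qT) + K*exp(-rT)
P = 4.6641 - 50.82000000 + 47.25031614 = 1.0944

Answer: Put price = 1.0944


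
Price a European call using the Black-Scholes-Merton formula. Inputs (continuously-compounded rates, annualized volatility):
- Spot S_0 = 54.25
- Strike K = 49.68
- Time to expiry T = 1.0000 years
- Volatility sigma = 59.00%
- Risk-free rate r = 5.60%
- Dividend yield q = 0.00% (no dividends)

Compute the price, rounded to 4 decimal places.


d1 = (ln(S/K) + (r - q + 0.5*sigma^2) * T) / (sigma * sqrt(T)) = 0.53906874
d2 = d1 - sigma * sqrt(T) = -0.05093126
exp(-rT) = 0.94553914; exp(-qT) = 1.00000000
C = S_0 * exp(-qT) * N(d1) - K * exp(-rT) * N(d2)
N(d1) = 0.70508029; N(d2) = 0.47969015
C = 54.2500 * 1.00000000 * 0.70508029 - 49.6800 * 0.94553914 * 0.47969015 = 15.7175

Answer: Price = 15.7175


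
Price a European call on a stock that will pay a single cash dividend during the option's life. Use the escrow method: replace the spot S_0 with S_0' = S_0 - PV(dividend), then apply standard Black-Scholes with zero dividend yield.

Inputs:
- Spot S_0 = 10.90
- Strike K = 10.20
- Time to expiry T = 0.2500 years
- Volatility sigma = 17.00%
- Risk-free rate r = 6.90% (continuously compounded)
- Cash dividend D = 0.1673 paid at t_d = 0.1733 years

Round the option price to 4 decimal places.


PV(D) = D * exp(-r * t_d) = 0.1673 * 0.98811351 = 0.16531139
S_0' = S_0 - PV(D) = 10.9000 - 0.16531139 = 10.73468861
d1 = (ln(S_0'/K) + (r + sigma^2/2)*T) / (sigma*sqrt(T)) = 0.84653181
d2 = d1 - sigma*sqrt(T) = 0.76153181
exp(-rT) = 0.98289793
N(d1) = 0.80137193; N(d2) = 0.77683026
C = S_0' * N(d1) - K * exp(-rT) * N(d2) = 10.73468861 * 0.80137193 - 10.2000 * 0.98289793 * 0.77683026 = 0.8143

Answer: Price = 0.8143


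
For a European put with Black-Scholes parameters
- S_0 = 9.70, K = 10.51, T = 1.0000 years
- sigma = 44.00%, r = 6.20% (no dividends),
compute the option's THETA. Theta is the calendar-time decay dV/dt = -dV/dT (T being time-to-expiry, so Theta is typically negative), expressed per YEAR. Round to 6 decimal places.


d1 = 0.1786334105; d2 = -0.2613665895
phi(d1) = 0.3926276857; exp(-qT) = 1.0000000000; exp(-rT) = 0.9398828868
Theta = -S*exp(-qT)*phi(d1)*sigma/(2*sqrt(T)) + r*K*exp(-rT)*N(-d2) - q*S*exp(-qT)*N(-d1)
N(-d1) = 0.4291127793; N(-d2) = 0.6030950903; sqrt(T) = 1.0000000000
Term 1 = -9.7000 * 1.0000000000 * 0.3926276857 * 0.4400 / (2 * 1.0000000000) = -0.8378674813
Term 2 = 0.0620 * 10.5100 * 0.9398828868 * 0.6030950903 = 0.3693634692
Term 3 = 0 (no dividend yield, q = 0)
Theta = -0.8378674813 + (0.3693634692) + (0.0000000000) = -0.468504

Answer: Theta = -0.468504


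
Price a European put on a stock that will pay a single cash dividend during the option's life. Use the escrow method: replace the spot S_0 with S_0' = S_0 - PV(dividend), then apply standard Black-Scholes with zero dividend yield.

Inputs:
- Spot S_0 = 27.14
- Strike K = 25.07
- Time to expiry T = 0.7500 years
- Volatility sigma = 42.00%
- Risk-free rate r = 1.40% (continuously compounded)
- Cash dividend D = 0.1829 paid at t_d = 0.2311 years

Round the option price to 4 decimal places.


PV(D) = D * exp(-r * t_d) = 0.1829 * 0.99676983 = 0.18230920
S_0' = S_0 - PV(D) = 27.1400 - 0.18230920 = 26.95769080
d1 = (ln(S_0'/K) + (r + sigma^2/2)*T) / (sigma*sqrt(T)) = 0.41032206
d2 = d1 - sigma*sqrt(T) = 0.04659139
exp(-rT) = 0.98955493
N(-d1) = 0.34078486; N(-d2) = 0.48141945
P = K * exp(-rT) * N(-d2) - S_0' * N(-d1) = 25.0700 * 0.98955493 * 0.48141945 - 26.95769080 * 0.34078486 = 2.7563

Answer: Price = 2.7563


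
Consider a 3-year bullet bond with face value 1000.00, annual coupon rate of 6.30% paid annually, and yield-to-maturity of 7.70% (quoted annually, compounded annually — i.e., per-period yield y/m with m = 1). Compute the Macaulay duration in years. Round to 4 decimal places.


Coupon per period c = face * coupon_rate / m = 63.000000
Periods per year m = 1; per-period yield y/m = 0.077000
Number of cashflows N = 3
Cashflows (t years, CF_t, discount factor 1/(1+y/m)^(m*t), PV):
  t = 1.0000: CF_t = 63.000000, DF = 0.928505, PV = 58.495822
  t = 2.0000: CF_t = 63.000000, DF = 0.862122, PV = 54.313669
  t = 3.0000: CF_t = 1063.000000, DF = 0.800484, PV = 850.914951
Price P = sum_t PV_t = 963.724442
Macaulay numerator sum_t t * PV_t:
  t * PV_t at t = 1.0000: 58.495822
  t * PV_t at t = 2.0000: 108.627338
  t * PV_t at t = 3.0000: 2552.744854
Macaulay duration D = (sum_t t * PV_t) / P = 2719.868014 / 963.724442 = 2.822247

Answer: Macaulay duration = 2.8222 years


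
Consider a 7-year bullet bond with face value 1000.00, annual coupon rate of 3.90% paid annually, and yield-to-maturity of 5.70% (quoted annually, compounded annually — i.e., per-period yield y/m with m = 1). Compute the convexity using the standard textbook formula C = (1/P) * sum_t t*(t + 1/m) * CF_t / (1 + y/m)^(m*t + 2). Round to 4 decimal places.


Answer: Convexity = 42.6755

Derivation:
Coupon per period c = face * coupon_rate / m = 39.000000
Periods per year m = 1; per-period yield y/m = 0.057000
Number of cashflows N = 7
Cashflows (t years, CF_t, discount factor 1/(1+y/m)^(m*t), PV):
  t = 1.0000: CF_t = 39.000000, DF = 0.946074, PV = 36.896878
  t = 2.0000: CF_t = 39.000000, DF = 0.895056, PV = 34.907169
  t = 3.0000: CF_t = 39.000000, DF = 0.846789, PV = 33.024758
  t = 4.0000: CF_t = 39.000000, DF = 0.801125, PV = 31.243858
  t = 5.0000: CF_t = 39.000000, DF = 0.757923, PV = 29.558995
  t = 6.0000: CF_t = 39.000000, DF = 0.717051, PV = 27.964991
  t = 7.0000: CF_t = 1039.000000, DF = 0.678383, PV = 704.840152
Price P = sum_t PV_t = 898.436802
Convexity numerator sum_t t*(t + 1/m) * CF_t / (1+y/m)^(m*t + 2):
  t = 1.0000: term = 66.049516
  t = 2.0000: term = 187.463149
  t = 3.0000: term = 354.707945
  t = 4.0000: term = 559.299819
  t = 5.0000: term = 793.708353
  t = 6.0000: term = 1051.269341
  t = 7.0000: term = 35328.783944
Convexity = (1/P) * sum = 38341.282067 / 898.436802 = 42.675547


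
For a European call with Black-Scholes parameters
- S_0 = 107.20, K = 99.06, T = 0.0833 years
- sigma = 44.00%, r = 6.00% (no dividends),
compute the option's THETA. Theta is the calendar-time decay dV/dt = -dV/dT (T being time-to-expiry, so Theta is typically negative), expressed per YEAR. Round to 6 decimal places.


Answer: Theta = -29.357794

Derivation:
d1 = 0.7247087435; d2 = 0.5977170902
phi(d1) = 0.3068059197; exp(-qT) = 1.0000000000; exp(-rT) = 0.9950144692
Theta = -S*exp(-qT)*phi(d1)*sigma/(2*sqrt(T)) - r*K*exp(-rT)*N(d2) + q*S*exp(-qT)*N(d1)
N(d1) = 0.7656846350; N(d2) = 0.7249856400; sqrt(T) = 0.2886173938
Term 1 = -107.2000 * 1.0000000000 * 0.3068059197 * 0.4400 / (2 * 0.2886173938) = -25.0702520556
Term 2 = -0.0600 * 99.0600 * 0.9950144692 * 0.7249856400 = -4.2875418748
Term 3 = 0 (no dividend yield, q = 0)
Theta = -25.0702520556 + (-4.2875418748) + (0.0000000000) = -29.357794


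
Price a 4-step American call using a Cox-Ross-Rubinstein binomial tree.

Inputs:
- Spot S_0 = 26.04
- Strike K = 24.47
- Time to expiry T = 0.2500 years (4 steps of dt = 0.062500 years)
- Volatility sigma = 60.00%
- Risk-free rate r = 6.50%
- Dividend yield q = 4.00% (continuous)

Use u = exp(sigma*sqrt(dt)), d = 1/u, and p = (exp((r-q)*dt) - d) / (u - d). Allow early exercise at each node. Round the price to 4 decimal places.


Answer: Price = V(0,0) = 3.9467

Derivation:
dt = T/N = 0.062500
u = exp(sigma*sqrt(dt)) = 1.161834; d = 1/u = 0.860708
p = (exp((r-q)*dt) - d) / (u - d) = 0.467763
Discount per step: exp(-r*dt) = 0.995946
Stock lattice S(k, i) with i counting down-moves:
  k=0: S(0,0) = 26.0400
  k=1: S(1,0) = 30.2542; S(1,1) = 22.4128
  k=2: S(2,0) = 35.1503; S(2,1) = 26.0400; S(2,2) = 19.2909
  k=3: S(3,0) = 40.8388; S(3,1) = 30.2542; S(3,2) = 22.4128; S(3,3) = 16.6038
  k=4: S(4,0) = 47.4480; S(4,1) = 35.1503; S(4,2) = 26.0400; S(4,3) = 19.2909; S(4,4) = 14.2911
Terminal payoffs V(N, i) = max(S_T - K, 0):
  V(4,0) = 22.977974; V(4,1) = 10.680323; V(4,2) = 1.570000; V(4,3) = 0.000000; V(4,4) = 0.000000
Backward induction: V(k, i) = exp(-r*dt) * [p * V(k+1, i) + (1-p) * V(k+1, i+1)]; then take max(V_cont, immediate exercise) for American.
  V(3,0) = exp(-r*dt) * [p*22.977974 + (1-p)*10.680323] = 16.366087; exercise = 16.368849; V(3,0) = max -> 16.368849
  V(3,1) = exp(-r*dt) * [p*10.680323 + (1-p)*1.570000] = 5.807830; exercise = 5.784164; V(3,1) = max -> 5.807830
  V(3,2) = exp(-r*dt) * [p*1.570000 + (1-p)*0.000000] = 0.731411; exercise = 0.000000; V(3,2) = max -> 0.731411
  V(3,3) = exp(-r*dt) * [p*0.000000 + (1-p)*0.000000] = 0.000000; exercise = 0.000000; V(3,3) = max -> 0.000000
  V(2,0) = exp(-r*dt) * [p*16.368849 + (1-p)*5.807830] = 10.704310; exercise = 10.680323; V(2,0) = max -> 10.704310
  V(2,1) = exp(-r*dt) * [p*5.807830 + (1-p)*0.731411] = 3.093380; exercise = 1.570000; V(2,1) = max -> 3.093380
  V(2,2) = exp(-r*dt) * [p*0.731411 + (1-p)*0.000000] = 0.340740; exercise = 0.000000; V(2,2) = max -> 0.340740
  V(1,0) = exp(-r*dt) * [p*10.704310 + (1-p)*3.093380] = 6.626517; exercise = 5.784164; V(1,0) = max -> 6.626517
  V(1,1) = exp(-r*dt) * [p*3.093380 + (1-p)*0.340740] = 1.621722; exercise = 0.000000; V(1,1) = max -> 1.621722
  V(0,0) = exp(-r*dt) * [p*6.626517 + (1-p)*1.621722] = 3.946714; exercise = 1.570000; V(0,0) = max -> 3.946714


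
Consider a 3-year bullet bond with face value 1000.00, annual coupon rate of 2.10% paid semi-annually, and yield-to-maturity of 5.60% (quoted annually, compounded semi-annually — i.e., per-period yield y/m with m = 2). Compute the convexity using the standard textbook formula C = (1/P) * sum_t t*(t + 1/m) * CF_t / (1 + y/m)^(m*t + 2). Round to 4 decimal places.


Answer: Convexity = 9.5768

Derivation:
Coupon per period c = face * coupon_rate / m = 10.500000
Periods per year m = 2; per-period yield y/m = 0.028000
Number of cashflows N = 6
Cashflows (t years, CF_t, discount factor 1/(1+y/m)^(m*t), PV):
  t = 0.5000: CF_t = 10.500000, DF = 0.972763, PV = 10.214008
  t = 1.0000: CF_t = 10.500000, DF = 0.946267, PV = 9.935805
  t = 1.5000: CF_t = 10.500000, DF = 0.920493, PV = 9.665180
  t = 2.0000: CF_t = 10.500000, DF = 0.895422, PV = 9.401926
  t = 2.5000: CF_t = 10.500000, DF = 0.871033, PV = 9.145843
  t = 3.0000: CF_t = 1010.500000, DF = 0.847308, PV = 856.204744
Price P = sum_t PV_t = 904.567506
Convexity numerator sum_t t*(t + 1/m) * CF_t / (1+y/m)^(m*t + 2):
  t = 0.5000: term = 4.832590
  t = 1.0000: term = 14.102889
  t = 1.5000: term = 27.437528
  t = 2.0000: term = 44.483671
  t = 2.5000: term = 64.908080
  t = 3.0000: term = 8507.083580
Convexity = (1/P) * sum = 8662.848337 / 904.567506 = 9.576785


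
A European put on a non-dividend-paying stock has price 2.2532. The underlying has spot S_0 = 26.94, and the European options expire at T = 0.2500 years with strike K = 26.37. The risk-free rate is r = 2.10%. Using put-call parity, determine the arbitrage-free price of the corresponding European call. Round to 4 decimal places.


Put-call parity: C - P = S_0 * exp(-qT) - K * exp(-rT).
S_0 * exp(-qT) = 26.9400 * 1.00000000 = 26.94000000
K * exp(-rT) = 26.3700 * 0.99476376 = 26.23192028
C = P + S*exp(-qT) - K*exp(-rT)
C = 2.2532 + 26.94000000 - 26.23192028 = 2.9613

Answer: Call price = 2.9613


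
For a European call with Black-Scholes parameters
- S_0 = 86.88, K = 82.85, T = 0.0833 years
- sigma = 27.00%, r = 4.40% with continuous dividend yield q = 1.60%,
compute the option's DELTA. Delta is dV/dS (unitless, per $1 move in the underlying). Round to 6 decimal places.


Answer: Delta = 0.750238

Derivation:
d1 = 0.6783913576; d2 = 0.6004646613
phi(d1) = 0.3169390008; exp(-qT) = 0.9986680878; exp(-rT) = 0.9963415086
N(d1) = 0.7512382063
Delta = exp(-qT) * N(d1) = 0.9986680878 * 0.7512382063 = 0.750238


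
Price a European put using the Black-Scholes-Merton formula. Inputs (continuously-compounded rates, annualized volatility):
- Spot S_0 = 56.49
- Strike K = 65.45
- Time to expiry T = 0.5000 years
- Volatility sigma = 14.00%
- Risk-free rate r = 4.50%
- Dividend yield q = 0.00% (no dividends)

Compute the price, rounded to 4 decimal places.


d1 = (ln(S/K) + (r - q + 0.5*sigma^2) * T) / (sigma * sqrt(T)) = -1.21039368
d2 = d1 - sigma * sqrt(T) = -1.30938863
exp(-rT) = 0.97775124; exp(-qT) = 1.00000000
P = K * exp(-rT) * N(-d2) - S_0 * exp(-qT) * N(-d1)
N(-d1) = 0.88693607; N(-d2) = 0.90479863
P = 65.4500 * 0.97775124 * 0.90479863 - 56.4900 * 1.00000000 * 0.88693607 = 7.7985

Answer: Price = 7.7985


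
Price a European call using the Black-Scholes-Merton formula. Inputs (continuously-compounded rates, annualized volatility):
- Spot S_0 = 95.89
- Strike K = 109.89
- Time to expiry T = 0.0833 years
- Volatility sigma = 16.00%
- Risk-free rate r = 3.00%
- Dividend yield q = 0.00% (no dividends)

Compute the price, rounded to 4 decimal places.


Answer: Price = 0.0026

Derivation:
d1 = (ln(S/K) + (r - q + 0.5*sigma^2) * T) / (sigma * sqrt(T)) = -2.87389393
d2 = d1 - sigma * sqrt(T) = -2.92007272
exp(-rT) = 0.99750412; exp(-qT) = 1.00000000
C = S_0 * exp(-qT) * N(d1) - K * exp(-rT) * N(d2)
N(d1) = 0.00202723; N(d2) = 0.00174975
C = 95.8900 * 1.00000000 * 0.00202723 - 109.8900 * 0.99750412 * 0.00174975 = 0.0026


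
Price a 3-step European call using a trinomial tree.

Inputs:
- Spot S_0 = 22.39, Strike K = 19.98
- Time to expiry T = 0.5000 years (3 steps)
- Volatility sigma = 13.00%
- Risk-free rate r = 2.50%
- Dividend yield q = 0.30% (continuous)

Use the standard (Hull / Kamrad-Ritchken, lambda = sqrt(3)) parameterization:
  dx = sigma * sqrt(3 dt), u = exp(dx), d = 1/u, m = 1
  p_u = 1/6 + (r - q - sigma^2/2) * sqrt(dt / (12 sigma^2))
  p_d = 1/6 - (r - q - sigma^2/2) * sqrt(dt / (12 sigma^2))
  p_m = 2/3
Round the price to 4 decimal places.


Answer: Price = V(0,0) = 2.6989

Derivation:
dt = T/N = 0.166667; dx = sigma*sqrt(3*dt) = 0.091924
u = exp(dx) = 1.096281; d = 1/u = 0.912175
p_u = 0.178950, p_m = 0.666667, p_d = 0.154383
Discount per step: exp(-r*dt) = 0.995842
Stock lattice S(k, j) with j the centered position index:
  k=0: S(0,+0) = 22.3900
  k=1: S(1,-1) = 20.4236; S(1,+0) = 22.3900; S(1,+1) = 24.5457
  k=2: S(2,-2) = 18.6299; S(2,-1) = 20.4236; S(2,+0) = 22.3900; S(2,+1) = 24.5457; S(2,+2) = 26.9090
  k=3: S(3,-3) = 16.9937; S(3,-2) = 18.6299; S(3,-1) = 20.4236; S(3,+0) = 22.3900; S(3,+1) = 24.5457; S(3,+2) = 26.9090; S(3,+3) = 29.4999
Terminal payoffs V(N, j) = max(S_T - K, 0):
  V(3,-3) = 0.000000; V(3,-2) = 0.000000; V(3,-1) = 0.443589; V(3,+0) = 2.410000; V(3,+1) = 4.565740; V(3,+2) = 6.929037; V(3,+3) = 9.519876
Backward induction: V(k, j) = exp(-r*dt) * [p_u * V(k+1, j+1) + p_m * V(k+1, j) + p_d * V(k+1, j-1)]
  V(2,-2) = exp(-r*dt) * [p_u*0.443589 + p_m*0.000000 + p_d*0.000000] = 0.079050
  V(2,-1) = exp(-r*dt) * [p_u*2.410000 + p_m*0.443589 + p_d*0.000000] = 0.723973
  V(2,+0) = exp(-r*dt) * [p_u*4.565740 + p_m*2.410000 + p_d*0.443589] = 2.481828
  V(2,+1) = exp(-r*dt) * [p_u*6.929037 + p_m*4.565740 + p_d*2.410000] = 4.636484
  V(2,+2) = exp(-r*dt) * [p_u*9.519876 + p_m*6.929037 + p_d*4.565740] = 6.998595
  V(1,-1) = exp(-r*dt) * [p_u*2.481828 + p_m*0.723973 + p_d*0.079050] = 0.935073
  V(1,+0) = exp(-r*dt) * [p_u*4.636484 + p_m*2.481828 + p_d*0.723973] = 2.585227
  V(1,+1) = exp(-r*dt) * [p_u*6.998595 + p_m*4.636484 + p_d*2.481828] = 4.706890
  V(0,+0) = exp(-r*dt) * [p_u*4.706890 + p_m*2.585227 + p_d*0.935073] = 2.698875


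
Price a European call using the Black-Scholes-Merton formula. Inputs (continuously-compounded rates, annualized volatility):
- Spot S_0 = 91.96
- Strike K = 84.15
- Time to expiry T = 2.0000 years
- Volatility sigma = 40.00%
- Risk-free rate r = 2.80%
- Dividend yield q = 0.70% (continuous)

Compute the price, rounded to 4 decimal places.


Answer: Price = 25.0046

Derivation:
d1 = (ln(S/K) + (r - q + 0.5*sigma^2) * T) / (sigma * sqrt(T)) = 0.51398315
d2 = d1 - sigma * sqrt(T) = -0.05170227
exp(-rT) = 0.94553914; exp(-qT) = 0.98609754
C = S_0 * exp(-qT) * N(d1) - K * exp(-rT) * N(d2)
N(d1) = 0.69636812; N(d2) = 0.47938296
C = 91.9600 * 0.98609754 * 0.69636812 - 84.1500 * 0.94553914 * 0.47938296 = 25.0046


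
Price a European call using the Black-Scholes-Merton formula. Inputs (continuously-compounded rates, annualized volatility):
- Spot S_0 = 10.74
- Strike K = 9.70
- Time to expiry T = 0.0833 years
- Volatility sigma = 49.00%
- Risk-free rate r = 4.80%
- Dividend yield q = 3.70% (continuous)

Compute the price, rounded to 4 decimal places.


Answer: Price = 1.2418

Derivation:
d1 = (ln(S/K) + (r - q + 0.5*sigma^2) * T) / (sigma * sqrt(T)) = 0.79736711
d2 = d1 - sigma * sqrt(T) = 0.65594459
exp(-rT) = 0.99600958; exp(-qT) = 0.99692264
C = S_0 * exp(-qT) * N(d1) - K * exp(-rT) * N(d2)
N(d1) = 0.78738107; N(d2) = 0.74407011
C = 10.7400 * 0.99692264 * 0.78738107 - 9.7000 * 0.99600958 * 0.74407011 = 1.2418


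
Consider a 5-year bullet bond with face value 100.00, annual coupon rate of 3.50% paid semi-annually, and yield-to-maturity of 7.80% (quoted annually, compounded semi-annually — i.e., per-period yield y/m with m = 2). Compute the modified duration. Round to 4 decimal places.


Coupon per period c = face * coupon_rate / m = 1.750000
Periods per year m = 2; per-period yield y/m = 0.039000
Number of cashflows N = 10
Cashflows (t years, CF_t, discount factor 1/(1+y/m)^(m*t), PV):
  t = 0.5000: CF_t = 1.750000, DF = 0.962464, PV = 1.684312
  t = 1.0000: CF_t = 1.750000, DF = 0.926337, PV = 1.621089
  t = 1.5000: CF_t = 1.750000, DF = 0.891566, PV = 1.560240
  t = 2.0000: CF_t = 1.750000, DF = 0.858100, PV = 1.501675
  t = 2.5000: CF_t = 1.750000, DF = 0.825890, PV = 1.445308
  t = 3.0000: CF_t = 1.750000, DF = 0.794889, PV = 1.391056
  t = 3.5000: CF_t = 1.750000, DF = 0.765052, PV = 1.338842
  t = 4.0000: CF_t = 1.750000, DF = 0.736335, PV = 1.288587
  t = 4.5000: CF_t = 1.750000, DF = 0.708696, PV = 1.240218
  t = 5.0000: CF_t = 101.750000, DF = 0.682094, PV = 69.403112
Price P = sum_t PV_t = 82.474438
First compute Macaulay numerator sum_t t * PV_t:
  t * PV_t at t = 0.5000: 0.842156
  t * PV_t at t = 1.0000: 1.621089
  t * PV_t at t = 1.5000: 2.340360
  t * PV_t at t = 2.0000: 3.003349
  t * PV_t at t = 2.5000: 3.613269
  t * PV_t at t = 3.0000: 4.173169
  t * PV_t at t = 3.5000: 4.685946
  t * PV_t at t = 4.0000: 5.154347
  t * PV_t at t = 4.5000: 5.580982
  t * PV_t at t = 5.0000: 347.015558
Macaulay duration D = 378.030227 / 82.474438 = 4.583605
Modified duration = D / (1 + y/m) = 4.583605 / (1 + 0.039000) = 4.411554

Answer: Modified duration = 4.4116


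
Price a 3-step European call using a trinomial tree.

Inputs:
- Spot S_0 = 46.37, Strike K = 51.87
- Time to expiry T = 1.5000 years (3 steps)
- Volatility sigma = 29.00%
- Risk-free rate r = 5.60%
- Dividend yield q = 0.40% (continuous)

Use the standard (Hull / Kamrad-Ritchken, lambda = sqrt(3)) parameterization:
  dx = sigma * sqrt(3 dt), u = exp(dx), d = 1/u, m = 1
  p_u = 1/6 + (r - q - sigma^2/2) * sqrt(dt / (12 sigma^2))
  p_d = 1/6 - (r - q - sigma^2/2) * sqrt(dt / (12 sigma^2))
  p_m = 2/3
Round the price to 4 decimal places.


Answer: Price = V(0,0) = 5.9829

Derivation:
dt = T/N = 0.500000; dx = sigma*sqrt(3*dt) = 0.355176
u = exp(dx) = 1.426432; d = 1/u = 0.701050
p_u = 0.173670, p_m = 0.666667, p_d = 0.159663
Discount per step: exp(-r*dt) = 0.972388
Stock lattice S(k, j) with j the centered position index:
  k=0: S(0,+0) = 46.3700
  k=1: S(1,-1) = 32.5077; S(1,+0) = 46.3700; S(1,+1) = 66.1436
  k=2: S(2,-2) = 22.7895; S(2,-1) = 32.5077; S(2,+0) = 46.3700; S(2,+1) = 66.1436; S(2,+2) = 94.3494
  k=3: S(3,-3) = 15.9766; S(3,-2) = 22.7895; S(3,-1) = 32.5077; S(3,+0) = 46.3700; S(3,+1) = 66.1436; S(3,+2) = 94.3494; S(3,+3) = 134.5829
Terminal payoffs V(N, j) = max(S_T - K, 0):
  V(3,-3) = 0.000000; V(3,-2) = 0.000000; V(3,-1) = 0.000000; V(3,+0) = 0.000000; V(3,+1) = 14.273638; V(3,+2) = 42.479382; V(3,+3) = 82.712950
Backward induction: V(k, j) = exp(-r*dt) * [p_u * V(k+1, j+1) + p_m * V(k+1, j) + p_d * V(k+1, j-1)]
  V(2,-2) = exp(-r*dt) * [p_u*0.000000 + p_m*0.000000 + p_d*0.000000] = 0.000000
  V(2,-1) = exp(-r*dt) * [p_u*0.000000 + p_m*0.000000 + p_d*0.000000] = 0.000000
  V(2,+0) = exp(-r*dt) * [p_u*14.273638 + p_m*0.000000 + p_d*0.000000] = 2.410459
  V(2,+1) = exp(-r*dt) * [p_u*42.479382 + p_m*14.273638 + p_d*0.000000] = 16.426715
  V(2,+2) = exp(-r*dt) * [p_u*82.712950 + p_m*42.479382 + p_d*14.273638] = 43.721828
  V(1,-1) = exp(-r*dt) * [p_u*2.410459 + p_m*0.000000 + p_d*0.000000] = 0.407066
  V(1,+0) = exp(-r*dt) * [p_u*16.426715 + p_m*2.410459 + p_d*0.000000] = 4.336662
  V(1,+1) = exp(-r*dt) * [p_u*43.721828 + p_m*16.426715 + p_d*2.410459] = 18.406519
  V(0,+0) = exp(-r*dt) * [p_u*18.406519 + p_m*4.336662 + p_d*0.407066] = 5.982878


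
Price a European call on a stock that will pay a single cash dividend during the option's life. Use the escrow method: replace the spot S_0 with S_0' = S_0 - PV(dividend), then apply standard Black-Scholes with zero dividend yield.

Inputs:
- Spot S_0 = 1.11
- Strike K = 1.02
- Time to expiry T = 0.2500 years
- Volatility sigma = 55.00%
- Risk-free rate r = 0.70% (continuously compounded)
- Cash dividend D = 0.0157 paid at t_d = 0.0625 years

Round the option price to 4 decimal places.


PV(D) = D * exp(-r * t_d) = 0.0157 * 0.99956260 = 0.01569313
S_0' = S_0 - PV(D) = 1.1100 - 0.01569313 = 1.09430687
d1 = (ln(S_0'/K) + (r + sigma^2/2)*T) / (sigma*sqrt(T)) = 0.39956741
d2 = d1 - sigma*sqrt(T) = 0.12456741
exp(-rT) = 0.99825153
N(d1) = 0.65526242; N(d2) = 0.54956698
C = S_0' * N(d1) - K * exp(-rT) * N(d2) = 1.09430687 * 0.65526242 - 1.0200 * 0.99825153 * 0.54956698 = 0.1575

Answer: Price = 0.1575


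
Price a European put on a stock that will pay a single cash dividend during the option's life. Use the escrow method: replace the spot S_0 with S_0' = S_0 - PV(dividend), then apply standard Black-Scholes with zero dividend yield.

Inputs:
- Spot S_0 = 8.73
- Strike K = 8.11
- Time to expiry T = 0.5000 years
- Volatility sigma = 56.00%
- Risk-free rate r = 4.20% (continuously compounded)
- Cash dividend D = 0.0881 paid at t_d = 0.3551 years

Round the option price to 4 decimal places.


PV(D) = D * exp(-r * t_d) = 0.0881 * 0.98519647 = 0.08679581
S_0' = S_0 - PV(D) = 8.7300 - 0.08679581 = 8.64320419
d1 = (ln(S_0'/K) + (r + sigma^2/2)*T) / (sigma*sqrt(T)) = 0.41182783
d2 = d1 - sigma*sqrt(T) = 0.01584803
exp(-rT) = 0.97921896
N(-d1) = 0.34023281; N(-d2) = 0.49367781
P = K * exp(-rT) * N(-d2) - S_0' * N(-d1) = 8.1100 * 0.97921896 * 0.49367781 - 8.64320419 * 0.34023281 = 0.9798

Answer: Price = 0.9798


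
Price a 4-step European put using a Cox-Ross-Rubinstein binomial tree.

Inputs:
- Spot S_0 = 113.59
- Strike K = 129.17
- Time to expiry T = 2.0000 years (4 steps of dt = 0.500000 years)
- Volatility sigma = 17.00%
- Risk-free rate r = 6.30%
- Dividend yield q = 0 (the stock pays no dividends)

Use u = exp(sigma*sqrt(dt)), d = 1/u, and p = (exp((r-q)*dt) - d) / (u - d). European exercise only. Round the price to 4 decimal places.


dt = T/N = 0.500000
u = exp(sigma*sqrt(dt)) = 1.127732; d = 1/u = 0.886736
p = (exp((r-q)*dt) - d) / (u - d) = 0.602772
Discount per step: exp(-r*dt) = 0.968991
Stock lattice S(k, i) with i counting down-moves:
  k=0: S(0,0) = 113.5900
  k=1: S(1,0) = 128.0990; S(1,1) = 100.7243
  k=2: S(2,0) = 144.4613; S(2,1) = 113.5900; S(2,2) = 89.3159
  k=3: S(3,0) = 162.9136; S(3,1) = 128.0990; S(3,2) = 100.7243; S(3,3) = 79.1996
  k=4: S(4,0) = 183.7228; S(4,1) = 144.4613; S(4,2) = 113.5900; S(4,3) = 89.3159; S(4,4) = 70.2291
Terminal payoffs V(N, i) = max(K - S_T, 0):
  V(4,0) = 0.000000; V(4,1) = 0.000000; V(4,2) = 15.580000; V(4,3) = 39.854132; V(4,4) = 58.940892
Backward induction: V(k, i) = exp(-r*dt) * [p * V(k+1, i) + (1-p) * V(k+1, i+1)].
  V(3,0) = exp(-r*dt) * [p*0.000000 + (1-p)*0.000000] = 0.000000
  V(3,1) = exp(-r*dt) * [p*0.000000 + (1-p)*15.580000] = 5.996899
  V(3,2) = exp(-r*dt) * [p*15.580000 + (1-p)*39.854132] = 24.440238
  V(3,3) = exp(-r*dt) * [p*39.854132 + (1-p)*58.940892] = 45.964980
  V(2,0) = exp(-r*dt) * [p*0.000000 + (1-p)*5.996899] = 2.308267
  V(2,1) = exp(-r*dt) * [p*5.996899 + (1-p)*24.440238] = 12.909969
  V(2,2) = exp(-r*dt) * [p*24.440238 + (1-p)*45.964980] = 31.967460
  V(1,0) = exp(-r*dt) * [p*2.308267 + (1-p)*12.909969] = 6.317392
  V(1,1) = exp(-r*dt) * [p*12.909969 + (1-p)*31.967460] = 19.845064
  V(0,0) = exp(-r*dt) * [p*6.317392 + (1-p)*19.845064] = 11.328433

Answer: Price = V(0,0) = 11.3284


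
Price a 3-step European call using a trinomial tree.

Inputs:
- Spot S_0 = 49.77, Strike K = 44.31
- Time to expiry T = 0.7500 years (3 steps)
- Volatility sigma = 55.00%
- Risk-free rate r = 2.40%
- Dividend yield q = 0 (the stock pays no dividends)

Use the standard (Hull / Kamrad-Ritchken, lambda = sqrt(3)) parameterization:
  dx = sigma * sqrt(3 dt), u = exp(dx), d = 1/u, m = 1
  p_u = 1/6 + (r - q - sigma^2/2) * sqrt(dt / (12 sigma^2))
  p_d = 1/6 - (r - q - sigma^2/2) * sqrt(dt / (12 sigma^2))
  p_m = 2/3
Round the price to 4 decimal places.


Answer: Price = V(0,0) = 12.1243

Derivation:
dt = T/N = 0.250000; dx = sigma*sqrt(3*dt) = 0.476314
u = exp(dx) = 1.610128; d = 1/u = 0.621068
p_u = 0.133272, p_m = 0.666667, p_d = 0.200061
Discount per step: exp(-r*dt) = 0.994018
Stock lattice S(k, j) with j the centered position index:
  k=0: S(0,+0) = 49.7700
  k=1: S(1,-1) = 30.9106; S(1,+0) = 49.7700; S(1,+1) = 80.1361
  k=2: S(2,-2) = 19.1976; S(2,-1) = 30.9106; S(2,+0) = 49.7700; S(2,+1) = 80.1361; S(2,+2) = 129.0294
  k=3: S(3,-3) = 11.9230; S(3,-2) = 19.1976; S(3,-1) = 30.9106; S(3,+0) = 49.7700; S(3,+1) = 80.1361; S(3,+2) = 129.0294; S(3,+3) = 207.7539
Terminal payoffs V(N, j) = max(S_T - K, 0):
  V(3,-3) = 0.000000; V(3,-2) = 0.000000; V(3,-1) = 0.000000; V(3,+0) = 5.460000; V(3,+1) = 35.826094; V(3,+2) = 84.719407; V(3,+3) = 163.443921
Backward induction: V(k, j) = exp(-r*dt) * [p_u * V(k+1, j+1) + p_m * V(k+1, j) + p_d * V(k+1, j-1)]
  V(2,-2) = exp(-r*dt) * [p_u*0.000000 + p_m*0.000000 + p_d*0.000000] = 0.000000
  V(2,-1) = exp(-r*dt) * [p_u*5.460000 + p_m*0.000000 + p_d*0.000000] = 0.723313
  V(2,+0) = exp(-r*dt) * [p_u*35.826094 + p_m*5.460000 + p_d*0.000000] = 8.364286
  V(2,+1) = exp(-r*dt) * [p_u*84.719407 + p_m*35.826094 + p_d*5.460000] = 36.050187
  V(2,+2) = exp(-r*dt) * [p_u*163.443921 + p_m*84.719407 + p_d*35.826094] = 84.918502
  V(1,-1) = exp(-r*dt) * [p_u*8.364286 + p_m*0.723313 + p_d*0.000000] = 1.587383
  V(1,+0) = exp(-r*dt) * [p_u*36.050187 + p_m*8.364286 + p_d*0.723313] = 10.462422
  V(1,+1) = exp(-r*dt) * [p_u*84.918502 + p_m*36.050187 + p_d*8.364286] = 36.802623
  V(0,+0) = exp(-r*dt) * [p_u*36.802623 + p_m*10.462422 + p_d*1.587383] = 12.124324


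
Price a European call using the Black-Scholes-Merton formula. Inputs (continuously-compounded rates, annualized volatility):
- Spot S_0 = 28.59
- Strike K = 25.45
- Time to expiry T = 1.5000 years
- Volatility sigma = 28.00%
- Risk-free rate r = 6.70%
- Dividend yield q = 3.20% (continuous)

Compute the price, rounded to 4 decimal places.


d1 = (ln(S/K) + (r - q + 0.5*sigma^2) * T) / (sigma * sqrt(T)) = 0.66381540
d2 = d1 - sigma * sqrt(T) = 0.32088684
exp(-rT) = 0.90438511; exp(-qT) = 0.95313379
C = S_0 * exp(-qT) * N(d1) - K * exp(-rT) * N(d2)
N(d1) = 0.74659577; N(d2) = 0.62585193
C = 28.5900 * 0.95313379 * 0.74659577 - 25.4500 * 0.90438511 * 0.62585193 = 5.9398

Answer: Price = 5.9398


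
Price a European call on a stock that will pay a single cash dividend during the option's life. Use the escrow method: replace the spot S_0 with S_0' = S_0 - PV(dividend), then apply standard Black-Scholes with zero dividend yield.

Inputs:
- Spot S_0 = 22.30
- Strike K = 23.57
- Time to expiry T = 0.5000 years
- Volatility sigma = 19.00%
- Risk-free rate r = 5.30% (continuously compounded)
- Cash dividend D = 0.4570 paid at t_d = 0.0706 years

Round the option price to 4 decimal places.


Answer: Price = 0.7256

Derivation:
PV(D) = D * exp(-r * t_d) = 0.4570 * 0.99626519 = 0.45529319
S_0' = S_0 - PV(D) = 22.3000 - 0.45529319 = 21.84470681
d1 = (ln(S_0'/K) + (r + sigma^2/2)*T) / (sigma*sqrt(T)) = -0.30138436
d2 = d1 - sigma*sqrt(T) = -0.43573465
exp(-rT) = 0.97384804
N(d1) = 0.38156071; N(d2) = 0.33151463
C = S_0' * N(d1) - K * exp(-rT) * N(d2) = 21.84470681 * 0.38156071 - 23.5700 * 0.97384804 * 0.33151463 = 0.7256


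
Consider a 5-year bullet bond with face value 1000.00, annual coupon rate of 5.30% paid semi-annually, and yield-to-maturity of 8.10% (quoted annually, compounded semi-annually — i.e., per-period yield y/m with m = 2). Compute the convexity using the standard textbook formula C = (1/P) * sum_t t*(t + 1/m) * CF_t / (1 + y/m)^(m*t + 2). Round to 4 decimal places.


Coupon per period c = face * coupon_rate / m = 26.500000
Periods per year m = 2; per-period yield y/m = 0.040500
Number of cashflows N = 10
Cashflows (t years, CF_t, discount factor 1/(1+y/m)^(m*t), PV):
  t = 0.5000: CF_t = 26.500000, DF = 0.961076, PV = 25.468525
  t = 1.0000: CF_t = 26.500000, DF = 0.923668, PV = 24.477198
  t = 1.5000: CF_t = 26.500000, DF = 0.887715, PV = 23.524458
  t = 2.0000: CF_t = 26.500000, DF = 0.853162, PV = 22.608801
  t = 2.5000: CF_t = 26.500000, DF = 0.819954, PV = 21.728785
  t = 3.0000: CF_t = 26.500000, DF = 0.788039, PV = 20.883023
  t = 3.5000: CF_t = 26.500000, DF = 0.757365, PV = 20.070181
  t = 4.0000: CF_t = 26.500000, DF = 0.727886, PV = 19.288977
  t = 4.5000: CF_t = 26.500000, DF = 0.699554, PV = 18.538181
  t = 5.0000: CF_t = 1026.500000, DF = 0.672325, PV = 690.141444
Price P = sum_t PV_t = 886.729573
Convexity numerator sum_t t*(t + 1/m) * CF_t / (1+y/m)^(m*t + 2):
  t = 0.5000: term = 11.762229
  t = 1.0000: term = 33.913202
  t = 1.5000: term = 65.186356
  t = 2.0000: term = 104.415115
  t = 2.5000: term = 150.526355
  t = 3.0000: term = 202.534260
  t = 3.5000: term = 259.534531
  t = 4.0000: term = 320.698947
  t = 4.5000: term = 385.270239
  t = 5.0000: term = 17530.190394
Convexity = (1/P) * sum = 19064.031627 / 886.729573 = 21.499262

Answer: Convexity = 21.4993


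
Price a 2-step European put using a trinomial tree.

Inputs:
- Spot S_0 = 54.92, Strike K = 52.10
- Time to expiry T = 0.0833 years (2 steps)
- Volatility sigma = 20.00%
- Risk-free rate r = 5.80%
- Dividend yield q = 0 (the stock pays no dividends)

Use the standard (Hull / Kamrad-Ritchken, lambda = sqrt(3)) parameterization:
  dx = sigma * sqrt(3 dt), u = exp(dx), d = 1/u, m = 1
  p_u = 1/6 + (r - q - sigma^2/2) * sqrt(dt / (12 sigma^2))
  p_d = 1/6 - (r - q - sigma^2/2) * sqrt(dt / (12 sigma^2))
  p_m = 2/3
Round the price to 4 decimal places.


Answer: Price = V(0,0) = 0.2979

Derivation:
dt = T/N = 0.041650; dx = sigma*sqrt(3*dt) = 0.070697
u = exp(dx) = 1.073255; d = 1/u = 0.931745
p_u = 0.177860, p_m = 0.666667, p_d = 0.155473
Discount per step: exp(-r*dt) = 0.997587
Stock lattice S(k, j) with j the centered position index:
  k=0: S(0,+0) = 54.9200
  k=1: S(1,-1) = 51.1714; S(1,+0) = 54.9200; S(1,+1) = 58.9432
  k=2: S(2,-2) = 47.6787; S(2,-1) = 51.1714; S(2,+0) = 54.9200; S(2,+1) = 58.9432; S(2,+2) = 63.2611
Terminal payoffs V(N, j) = max(K - S_T, 0):
  V(2,-2) = 4.421312; V(2,-1) = 0.928586; V(2,+0) = 0.000000; V(2,+1) = 0.000000; V(2,+2) = 0.000000
Backward induction: V(k, j) = exp(-r*dt) * [p_u * V(k+1, j+1) + p_m * V(k+1, j) + p_d * V(k+1, j-1)]
  V(1,-1) = exp(-r*dt) * [p_u*0.000000 + p_m*0.928586 + p_d*4.421312] = 1.303300
  V(1,+0) = exp(-r*dt) * [p_u*0.000000 + p_m*0.000000 + p_d*0.928586] = 0.144022
  V(1,+1) = exp(-r*dt) * [p_u*0.000000 + p_m*0.000000 + p_d*0.000000] = 0.000000
  V(0,+0) = exp(-r*dt) * [p_u*0.000000 + p_m*0.144022 + p_d*1.303300] = 0.297922


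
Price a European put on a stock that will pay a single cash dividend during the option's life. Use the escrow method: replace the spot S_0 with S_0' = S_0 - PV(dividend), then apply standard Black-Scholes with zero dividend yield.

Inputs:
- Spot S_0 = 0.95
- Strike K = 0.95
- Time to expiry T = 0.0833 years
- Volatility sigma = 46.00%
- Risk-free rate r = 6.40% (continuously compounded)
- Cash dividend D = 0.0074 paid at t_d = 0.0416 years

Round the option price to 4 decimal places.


Answer: Price = 0.0511

Derivation:
PV(D) = D * exp(-r * t_d) = 0.0074 * 0.99734114 = 0.00738032
S_0' = S_0 - PV(D) = 0.9500 - 0.00738032 = 0.94261968
d1 = (ln(S_0'/K) + (r + sigma^2/2)*T) / (sigma*sqrt(T)) = 0.04779340
d2 = d1 - sigma*sqrt(T) = -0.08497060
exp(-rT) = 0.99468299
N(-d1) = 0.48094045; N(-d2) = 0.53385762
P = K * exp(-rT) * N(-d2) - S_0' * N(-d1) = 0.9500 * 0.99468299 * 0.53385762 - 0.94261968 * 0.48094045 = 0.0511


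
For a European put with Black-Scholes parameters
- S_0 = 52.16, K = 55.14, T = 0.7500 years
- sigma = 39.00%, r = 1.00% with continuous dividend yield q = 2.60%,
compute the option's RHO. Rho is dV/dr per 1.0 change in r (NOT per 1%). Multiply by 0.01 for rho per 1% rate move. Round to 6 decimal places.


d1 = -0.0311531928; d2 = -0.3689031003
phi(d1) = 0.3987487364; exp(-qT) = 0.9806888952; exp(-rT) = 0.9925280548
N(-d2) = 0.6439000238
Rho = -K*T*exp(-rT)*N(-d2) = -55.1400 * 0.7500 * 0.9925280548 * 0.6439000238 = -26.429519

Answer: Rho = -26.429519


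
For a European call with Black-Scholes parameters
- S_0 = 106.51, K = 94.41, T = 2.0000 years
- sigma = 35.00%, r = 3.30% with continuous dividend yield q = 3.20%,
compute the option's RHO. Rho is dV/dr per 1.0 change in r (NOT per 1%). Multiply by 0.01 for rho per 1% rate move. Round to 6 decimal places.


d1 = 0.4951603678; d2 = 0.0001856210
phi(d1) = 0.3529141587; exp(-qT) = 0.9380049995; exp(-rT) = 0.9361308643
N(d2) = 0.5000740521
Rho = K*T*exp(-rT)*N(d2) = 94.4100 * 2.0000 * 0.9361308643 * 0.5000740521 = 88.393204

Answer: Rho = 88.393204
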